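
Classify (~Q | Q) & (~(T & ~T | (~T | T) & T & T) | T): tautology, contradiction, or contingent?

tautology

(~Q | Q) & (~(T & ~T | (~T | T) & T & T) | T)
= ~(T & ~T | (~T | T) & T & T) | T
= ~(T & ~T | T & T) | T
= ~T | T
= 1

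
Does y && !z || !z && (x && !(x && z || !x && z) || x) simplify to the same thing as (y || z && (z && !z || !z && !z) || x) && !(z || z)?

Yes

E1: y && !z || !z && (x && !(x && z || !x && z) || x)
    = y && !z || !z && (x && !z || x)   (distribution)
    = (y || x && !z || x) && !z   (distribution)
    = (y || x) && !z   (absorption)
E2: (y || z && (z && !z || !z && !z) || x) && !(z || z)
    = (y || z && !z || x) && !(z || z)   (distribution)
    = (y || z && !z || x) && !z   (idempotence)
    = (y || x) && !z   (complement / identity)
Both reduce to (y || x) && !z, so they are equivalent.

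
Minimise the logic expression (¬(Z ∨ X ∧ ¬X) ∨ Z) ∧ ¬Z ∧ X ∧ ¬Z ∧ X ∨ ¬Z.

(¬(Z ∨ X ∧ ¬X) ∨ Z) ∧ ¬Z ∧ X ∧ ¬Z ∧ X ∨ ¬Z
= (¬(Z ∨ X ∧ ¬X) ∨ Z) ∧ ¬Z ∧ X ∨ ¬Z   (idempotence)
= (¬Z ∨ Z) ∧ ¬Z ∧ X ∨ ¬Z   (complement / identity)
= ¬Z ∧ X ∨ ¬Z   (complement / identity)
= ¬Z   (absorption)

¬Z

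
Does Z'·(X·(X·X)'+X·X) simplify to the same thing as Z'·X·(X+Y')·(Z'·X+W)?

E1: Z'·(X·(X·X)'+X·X)
    = Z'·(X·X'+X·X)
    = Z'·X
E2: Z'·X·(X+Y')·(Z'·X+W)
    = Z'·X·(Z'·X+W)
    = Z'·X
Both reduce to Z'·X, so they are equivalent.

Yes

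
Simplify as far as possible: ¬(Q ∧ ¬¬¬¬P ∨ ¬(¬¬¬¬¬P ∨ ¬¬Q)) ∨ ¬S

¬P ∨ ¬S

¬(Q ∧ ¬¬¬¬P ∨ ¬(¬¬¬¬¬P ∨ ¬¬Q)) ∨ ¬S
= ¬(Q ∧ ¬¬¬¬P ∨ ¬¬¬¬P ∧ ¬Q) ∨ ¬S
= ¬¬¬¬¬P ∨ ¬S
= ¬¬¬P ∨ ¬S
= ¬P ∨ ¬S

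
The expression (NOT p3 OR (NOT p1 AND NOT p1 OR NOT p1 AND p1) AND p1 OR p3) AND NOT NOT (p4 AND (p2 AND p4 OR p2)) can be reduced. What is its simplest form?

(NOT p3 OR (NOT p1 AND NOT p1 OR NOT p1 AND p1) AND p1 OR p3) AND NOT NOT (p4 AND (p2 AND p4 OR p2))
= (NOT p3 OR NOT p1 AND p1 OR p3) AND NOT NOT (p4 AND (p2 AND p4 OR p2))   (distribution)
= (NOT p3 OR p3) AND NOT NOT (p4 AND (p2 AND p4 OR p2))   (complement / identity)
= (NOT p3 OR p3) AND NOT NOT (p4 AND p2)   (absorption)
= NOT NOT (p4 AND p2)   (complement / identity)
= p4 AND p2   (double negation)

p4 AND p2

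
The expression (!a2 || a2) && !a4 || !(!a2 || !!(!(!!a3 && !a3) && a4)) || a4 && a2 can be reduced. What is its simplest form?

(!a2 || a2) && !a4 || !(!a2 || !!(!(!!a3 && !a3) && a4)) || a4 && a2
= (!a2 || a2) && !a4 || !(!a2 || !!((!a3 || a3) && a4)) || a4 && a2   (De Morgan)
= !a4 || !(!a2 || !!((!a3 || a3) && a4)) || a4 && a2   (complement / identity)
= !a4 || !(!a2 || !!a4) || a4 && a2   (complement / identity)
= !a4 || a2 && !a4 || a4 && a2   (De Morgan)
= !a4 || a2   (distribution)

!a4 || a2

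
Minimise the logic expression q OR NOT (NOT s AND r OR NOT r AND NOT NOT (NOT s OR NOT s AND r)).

q OR NOT (NOT s AND r OR NOT r AND NOT NOT (NOT s OR NOT s AND r))
= q OR NOT (NOT s AND r OR NOT r AND (NOT s OR NOT s AND r))   (double negation)
= q OR NOT (NOT s AND r OR NOT r AND NOT s)   (absorption)
= q OR NOT NOT s   (distribution)
= q OR s   (double negation)

q OR s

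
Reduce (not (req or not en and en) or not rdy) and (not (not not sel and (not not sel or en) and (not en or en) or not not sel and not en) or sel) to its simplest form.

not req or not rdy

(not (req or not en and en) or not rdy) and (not (not not sel and (not not sel or en) and (not en or en) or not not sel and not en) or sel)
= (not (req or not en and en) or not rdy) and (not (not not sel and (not not sel or en) or not not sel and not en) or sel)
= (not (req or not en and en) or not rdy) and (not (not not sel or not not sel and not en) or sel)
= (not (req or not en and en) or not rdy) and (not not not sel or sel)
= (not req or not rdy) and (not not not sel or sel)
= (not req or not rdy) and (not sel or sel)
= not req or not rdy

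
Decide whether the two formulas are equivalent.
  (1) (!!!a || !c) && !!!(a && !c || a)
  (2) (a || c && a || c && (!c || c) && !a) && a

No

E1: (!!!a || !c) && !!!(a && !c || a)
    = (!!!a || !c) && !!!a   [absorption]
    = !!!a   [absorption]
    = !a   [double negation]
E2: (a || c && a || c && (!c || c) && !a) && a
    = (a || c && a || c && !a) && a   [complement / identity]
    = (a || c) && a   [distribution]
    = a   [absorption]
These differ: at a=0, c=0, E1 = 1 but E2 = 0.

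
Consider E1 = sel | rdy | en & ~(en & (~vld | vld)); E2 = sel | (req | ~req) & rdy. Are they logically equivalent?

E1: sel | rdy | en & ~(en & (~vld | vld))
    = sel | rdy | en & ~en   [complement / identity]
    = sel | rdy   [complement / identity]
E2: sel | (req | ~req) & rdy
    = sel | rdy   [complement / identity]
Both reduce to sel | rdy, so they are equivalent.

Yes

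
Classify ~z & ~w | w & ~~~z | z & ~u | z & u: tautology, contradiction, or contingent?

tautology

~z & ~w | w & ~~~z | z & ~u | z & u
= ~z & ~w | w & ~~~z | z
= ~z & ~w | w & ~z | z
= ~z | z
= 1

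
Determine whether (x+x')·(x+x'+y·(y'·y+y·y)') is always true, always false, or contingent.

always true

(x+x')·(x+x'+y·(y'·y+y·y)')
= (x+x')·(x+x'+y·y')   [distribution]
= (x+x')·(x+x')   [complement / identity]
= x+x'   [idempotence]
= 1   [complement]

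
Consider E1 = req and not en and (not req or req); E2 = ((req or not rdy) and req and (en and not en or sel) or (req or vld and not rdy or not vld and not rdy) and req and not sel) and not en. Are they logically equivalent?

Yes

E1: req and not en and (not req or req)
    = req and not en   (complement / identity)
E2: ((req or not rdy) and req and (en and not en or sel) or (req or vld and not rdy or not vld and not rdy) and req and not sel) and not en
    = ((req or not rdy) and req and sel or (req or vld and not rdy or not vld and not rdy) and req and not sel) and not en   (complement / identity)
    = ((req or not rdy) and req and sel or (req or not rdy) and req and not sel) and not en   (distribution)
    = (req or not rdy) and req and not en   (distribution)
    = req and not en   (absorption)
Both reduce to req and not en, so they are equivalent.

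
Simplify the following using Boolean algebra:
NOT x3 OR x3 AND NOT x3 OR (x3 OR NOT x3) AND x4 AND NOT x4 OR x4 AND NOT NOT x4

NOT x3 OR x4

NOT x3 OR x3 AND NOT x3 OR (x3 OR NOT x3) AND x4 AND NOT x4 OR x4 AND NOT NOT x4
= NOT x3 OR x3 AND NOT x3 OR x4 AND NOT x4 OR x4 AND NOT NOT x4   [complement / identity]
= NOT x3 OR x3 AND NOT x3 OR x4 AND NOT x4 OR x4 AND x4   [double negation]
= NOT x3 OR x3 AND NOT x3 OR x4   [distribution]
= NOT x3 OR x4   [complement / identity]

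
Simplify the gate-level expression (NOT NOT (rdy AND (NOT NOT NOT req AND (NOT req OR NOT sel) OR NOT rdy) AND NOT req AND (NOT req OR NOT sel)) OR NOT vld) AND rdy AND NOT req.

rdy AND NOT req

(NOT NOT (rdy AND (NOT NOT NOT req AND (NOT req OR NOT sel) OR NOT rdy) AND NOT req AND (NOT req OR NOT sel)) OR NOT vld) AND rdy AND NOT req
= (NOT NOT (rdy AND (NOT req AND (NOT req OR NOT sel) OR NOT rdy) AND NOT req AND (NOT req OR NOT sel)) OR NOT vld) AND rdy AND NOT req   (double negation)
= (NOT NOT (rdy AND NOT req AND (NOT req OR NOT sel)) OR NOT vld) AND rdy AND NOT req   (absorption)
= (NOT NOT (rdy AND NOT req) OR NOT vld) AND rdy AND NOT req   (absorption)
= (rdy AND NOT req OR NOT vld) AND rdy AND NOT req   (double negation)
= rdy AND NOT req   (absorption)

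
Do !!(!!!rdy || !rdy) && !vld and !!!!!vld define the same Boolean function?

No

E1: !!(!!!rdy || !rdy) && !vld
    = !!(!rdy || !rdy) && !vld
    = !!!rdy && !vld
    = !rdy && !vld
E2: !!!!!vld
    = !!!vld
    = !vld
These differ: at rdy=1, vld=0, E1 = 0 but E2 = 1.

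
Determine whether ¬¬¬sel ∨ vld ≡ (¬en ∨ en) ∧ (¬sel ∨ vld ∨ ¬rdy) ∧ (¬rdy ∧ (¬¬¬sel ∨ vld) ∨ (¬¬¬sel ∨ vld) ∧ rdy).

E1: ¬¬¬sel ∨ vld
    = ¬sel ∨ vld   — double negation
E2: (¬en ∨ en) ∧ (¬sel ∨ vld ∨ ¬rdy) ∧ (¬rdy ∧ (¬¬¬sel ∨ vld) ∨ (¬¬¬sel ∨ vld) ∧ rdy)
    = (¬en ∨ en) ∧ (¬sel ∨ vld ∨ ¬rdy) ∧ (¬¬¬sel ∨ vld)   — distribution
    = (¬sel ∨ vld ∨ ¬rdy) ∧ (¬¬¬sel ∨ vld)   — complement / identity
    = (¬sel ∨ vld ∨ ¬rdy) ∧ (¬sel ∨ vld)   — double negation
    = ¬sel ∨ vld   — absorption
Both reduce to ¬sel ∨ vld, so they are equivalent.

Yes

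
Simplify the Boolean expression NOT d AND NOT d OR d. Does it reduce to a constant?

NOT d AND NOT d OR d
= NOT d OR d   — idempotence
= TRUE   — complement

TRUE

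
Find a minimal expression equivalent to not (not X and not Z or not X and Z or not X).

X

not (not X and not Z or not X and Z or not X)
= not (not X or not X)   — distribution
= not not X   — idempotence
= X   — double negation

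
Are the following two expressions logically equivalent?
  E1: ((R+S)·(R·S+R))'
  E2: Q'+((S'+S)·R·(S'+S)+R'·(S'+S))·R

No

E1: ((R+S)·(R·S+R))'
    = ((R+S)·R)'
    = R'
E2: Q'+((S'+S)·R·(S'+S)+R'·(S'+S))·R
    = Q'+((S'+S)·R+R'·(S'+S))·R
    = Q'+(S'+S)·R
    = Q'+R
These differ: at Q=0, R=1, S=0, E1 = 0 but E2 = 1.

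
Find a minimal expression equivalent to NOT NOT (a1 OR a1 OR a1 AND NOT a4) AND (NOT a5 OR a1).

a1

NOT NOT (a1 OR a1 OR a1 AND NOT a4) AND (NOT a5 OR a1)
= (a1 OR a1 OR a1 AND NOT a4) AND (NOT a5 OR a1)   — double negation
= (a1 OR a1) AND (NOT a5 OR a1)   — absorption
= a1 AND NOT a5 OR a1   — distribution
= a1   — absorption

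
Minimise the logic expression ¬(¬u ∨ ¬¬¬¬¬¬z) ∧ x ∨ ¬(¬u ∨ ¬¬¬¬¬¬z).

¬(¬u ∨ ¬¬¬¬¬¬z) ∧ x ∨ ¬(¬u ∨ ¬¬¬¬¬¬z)
= ¬(¬u ∨ ¬¬¬¬¬¬z)   — absorption
= ¬(¬u ∨ ¬¬¬¬z)   — double negation
= u ∧ ¬¬¬z   — De Morgan
= u ∧ ¬z   — double negation

u ∧ ¬z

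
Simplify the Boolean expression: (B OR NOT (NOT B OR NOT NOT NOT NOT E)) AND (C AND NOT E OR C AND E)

(B OR NOT (NOT B OR NOT NOT NOT NOT E)) AND (C AND NOT E OR C AND E)
= (B OR NOT (NOT B OR NOT NOT E)) AND (C AND NOT E OR C AND E)   [double negation]
= (B OR B AND NOT E) AND (C AND NOT E OR C AND E)   [De Morgan]
= B AND (C AND NOT E OR C AND E)   [absorption]
= B AND C   [distribution]

B AND C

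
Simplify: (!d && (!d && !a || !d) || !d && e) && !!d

(!d && (!d && !a || !d) || !d && e) && !!d
= (!d && (!d && !a || !d) || !d && e) && d
= !d && (!d && !a || !d || e) && d
= !d && (!d || e) && d
= !d && d
= false

false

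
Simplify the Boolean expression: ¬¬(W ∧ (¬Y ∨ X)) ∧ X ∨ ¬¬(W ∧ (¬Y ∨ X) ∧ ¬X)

W ∧ (¬Y ∨ X)

¬¬(W ∧ (¬Y ∨ X)) ∧ X ∨ ¬¬(W ∧ (¬Y ∨ X) ∧ ¬X)
= W ∧ (¬Y ∨ X) ∧ X ∨ ¬¬(W ∧ (¬Y ∨ X) ∧ ¬X)   [double negation]
= W ∧ (¬Y ∨ X) ∧ X ∨ W ∧ (¬Y ∨ X) ∧ ¬X   [double negation]
= W ∧ (¬Y ∨ X)   [distribution]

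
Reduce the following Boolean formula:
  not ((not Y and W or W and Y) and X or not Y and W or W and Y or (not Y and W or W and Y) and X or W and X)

not ((not Y and W or W and Y) and X or not Y and W or W and Y or (not Y and W or W and Y) and X or W and X)
= not ((not Y and W or W and Y) and X or not Y and W or W and Y or W and X)   (absorption)
= not (not Y and W or W and Y or W and X)   (absorption)
= not (W or W and X)   (distribution)
= not W   (absorption)

not W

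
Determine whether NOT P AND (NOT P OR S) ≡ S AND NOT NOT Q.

E1: NOT P AND (NOT P OR S)
    = NOT P   (absorption)
E2: S AND NOT NOT Q
    = S AND Q   (double negation)
These differ: at P=0, Q=0, S=1, E1 = 1 but E2 = 0.

No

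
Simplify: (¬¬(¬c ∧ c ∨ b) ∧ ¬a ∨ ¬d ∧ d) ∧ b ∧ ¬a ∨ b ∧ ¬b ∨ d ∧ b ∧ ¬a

b ∧ ¬a

(¬¬(¬c ∧ c ∨ b) ∧ ¬a ∨ ¬d ∧ d) ∧ b ∧ ¬a ∨ b ∧ ¬b ∨ d ∧ b ∧ ¬a
= (¬¬(¬c ∧ c ∨ b) ∧ ¬a ∨ ¬d ∧ d) ∧ b ∧ ¬a ∨ d ∧ b ∧ ¬a   — complement / identity
= (¬¬(¬c ∧ c ∨ b) ∧ ¬a ∨ ¬d ∧ d ∨ d) ∧ b ∧ ¬a   — distribution
= ((¬c ∧ c ∨ b) ∧ ¬a ∨ ¬d ∧ d ∨ d) ∧ b ∧ ¬a   — double negation
= (b ∧ ¬a ∨ ¬d ∧ d ∨ d) ∧ b ∧ ¬a   — complement / identity
= (b ∧ ¬a ∨ d) ∧ b ∧ ¬a   — complement / identity
= b ∧ ¬a   — absorption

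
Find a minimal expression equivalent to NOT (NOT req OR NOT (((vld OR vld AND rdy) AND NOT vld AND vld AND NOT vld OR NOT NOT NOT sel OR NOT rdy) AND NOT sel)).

req AND NOT sel

NOT (NOT req OR NOT (((vld OR vld AND rdy) AND NOT vld AND vld AND NOT vld OR NOT NOT NOT sel OR NOT rdy) AND NOT sel))
= NOT (NOT req OR NOT ((vld AND NOT vld AND vld AND NOT vld OR NOT NOT NOT sel OR NOT rdy) AND NOT sel))   — absorption
= NOT (NOT req OR NOT ((vld AND NOT vld OR NOT NOT NOT sel OR NOT rdy) AND NOT sel))   — idempotence
= NOT (NOT req OR NOT ((NOT NOT NOT sel OR NOT rdy) AND NOT sel))   — complement / identity
= NOT (NOT req OR NOT ((NOT sel OR NOT rdy) AND NOT sel))   — double negation
= NOT (NOT req OR NOT NOT sel)   — absorption
= req AND NOT sel   — De Morgan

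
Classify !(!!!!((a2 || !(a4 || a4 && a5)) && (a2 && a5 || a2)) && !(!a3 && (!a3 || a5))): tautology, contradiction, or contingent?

contingent

!(!!!!((a2 || !(a4 || a4 && a5)) && (a2 && a5 || a2)) && !(!a3 && (!a3 || a5)))
= !!!((a2 || !(a4 || a4 && a5)) && (a2 && a5 || a2)) || !a3 && (!a3 || a5)   [De Morgan]
= !!!((a2 || !(a4 || a4 && a5)) && (a2 && a5 || a2)) || !a3   [absorption]
= !!!((a2 || !a4) && (a2 && a5 || a2)) || !a3   [absorption]
= !!!((a2 || !a4) && a2) || !a3   [absorption]
= !((a2 || !a4) && a2) || !a3   [double negation]
= !a2 || !a3   [absorption]
This depends on a2, a3, so it is not a constant.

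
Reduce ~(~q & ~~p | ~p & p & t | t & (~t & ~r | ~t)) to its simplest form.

~(~q & ~~p | ~p & p & t | t & (~t & ~r | ~t))
= ~(~q & ~~p | ~p & p & t | t & ~t)   (absorption)
= ~(~q & ~~p | (~p & p | ~t) & t)   (distribution)
= ~(~q & ~~p | ~t & t)   (complement / identity)
= ~(~q & ~~p)   (complement / identity)
= q | ~p   (De Morgan)

q | ~p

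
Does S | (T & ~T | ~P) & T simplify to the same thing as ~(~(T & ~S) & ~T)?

No

E1: S | (T & ~T | ~P) & T
    = S | ~P & T   [complement / identity]
E2: ~(~(T & ~S) & ~T)
    = T & ~S | T   [De Morgan]
    = T   [absorption]
These differ: at P=0, S=1, T=0, E1 = 1 but E2 = 0.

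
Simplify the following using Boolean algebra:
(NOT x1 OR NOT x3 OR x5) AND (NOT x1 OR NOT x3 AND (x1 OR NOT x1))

(NOT x1 OR NOT x3 OR x5) AND (NOT x1 OR NOT x3 AND (x1 OR NOT x1))
= (NOT x1 OR NOT x3 OR x5) AND (NOT x1 OR NOT x3)   (complement / identity)
= NOT x1 OR NOT x3   (absorption)

NOT x1 OR NOT x3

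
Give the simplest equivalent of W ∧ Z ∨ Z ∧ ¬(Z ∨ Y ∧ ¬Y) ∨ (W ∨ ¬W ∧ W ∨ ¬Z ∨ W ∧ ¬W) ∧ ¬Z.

W ∨ ¬Z

W ∧ Z ∨ Z ∧ ¬(Z ∨ Y ∧ ¬Y) ∨ (W ∨ ¬W ∧ W ∨ ¬Z ∨ W ∧ ¬W) ∧ ¬Z
= W ∧ Z ∨ Z ∧ ¬(Z ∨ Y ∧ ¬Y) ∨ (W ∨ ¬Z ∨ W ∧ ¬W) ∧ ¬Z
= W ∧ Z ∨ Z ∧ ¬Z ∨ (W ∨ ¬Z ∨ W ∧ ¬W) ∧ ¬Z
= (W ∨ ¬Z) ∧ Z ∨ (W ∨ ¬Z ∨ W ∧ ¬W) ∧ ¬Z
= (W ∨ ¬Z) ∧ Z ∨ (W ∨ ¬Z) ∧ ¬Z
= W ∨ ¬Z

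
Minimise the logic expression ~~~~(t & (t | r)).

~~~~(t & (t | r))
= ~~~~t   — absorption
= ~~t   — double negation
= t   — double negation

t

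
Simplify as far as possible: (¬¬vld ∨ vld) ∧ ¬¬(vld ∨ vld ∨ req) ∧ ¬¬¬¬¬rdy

vld ∧ ¬rdy

(¬¬vld ∨ vld) ∧ ¬¬(vld ∨ vld ∨ req) ∧ ¬¬¬¬¬rdy
= (¬¬vld ∨ vld) ∧ ¬¬(vld ∨ vld ∨ req) ∧ ¬¬¬rdy   — double negation
= (vld ∨ vld) ∧ ¬¬(vld ∨ vld ∨ req) ∧ ¬¬¬rdy   — double negation
= (vld ∨ vld) ∧ (vld ∨ vld ∨ req) ∧ ¬¬¬rdy   — double negation
= (vld ∨ vld) ∧ ¬¬¬rdy   — absorption
= vld ∧ ¬¬¬rdy   — idempotence
= vld ∧ ¬rdy   — double negation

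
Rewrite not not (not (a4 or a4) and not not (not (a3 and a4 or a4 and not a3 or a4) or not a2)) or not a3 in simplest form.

not a4 or not a3

not not (not (a4 or a4) and not not (not (a3 and a4 or a4 and not a3 or a4) or not a2)) or not a3
= not (a4 or a4) and not not (not (a3 and a4 or a4 and not a3 or a4) or not a2) or not a3   (double negation)
= not (a4 or a4) and not not (not (a4 or a4) or not a2) or not a3   (distribution)
= not (a4 or a4) and (not (a4 or a4) or not a2) or not a3   (double negation)
= not (a4 or a4) or not a3   (absorption)
= not a4 or not a3   (idempotence)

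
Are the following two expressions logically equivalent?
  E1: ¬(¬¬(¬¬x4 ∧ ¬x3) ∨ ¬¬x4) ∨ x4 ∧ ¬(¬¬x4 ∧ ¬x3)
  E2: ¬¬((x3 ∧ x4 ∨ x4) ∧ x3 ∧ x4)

E1: ¬(¬¬(¬¬x4 ∧ ¬x3) ∨ ¬¬x4) ∨ x4 ∧ ¬(¬¬x4 ∧ ¬x3)
    = ¬(¬¬x4 ∧ ¬x3) ∧ ¬x4 ∨ x4 ∧ ¬(¬¬x4 ∧ ¬x3)   (De Morgan)
    = ¬(¬¬x4 ∧ ¬x3)   (distribution)
    = ¬x4 ∨ x3   (De Morgan)
E2: ¬¬((x3 ∧ x4 ∨ x4) ∧ x3 ∧ x4)
    = (x3 ∧ x4 ∨ x4) ∧ x3 ∧ x4   (double negation)
    = x3 ∧ x4   (absorption)
These differ: at x3=0, x4=0, E1 = 1 but E2 = 0.

No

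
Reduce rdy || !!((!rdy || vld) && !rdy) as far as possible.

rdy || !!((!rdy || vld) && !rdy)
= rdy || (!rdy || vld) && !rdy   [double negation]
= rdy || !rdy   [absorption]
= true   [complement]

true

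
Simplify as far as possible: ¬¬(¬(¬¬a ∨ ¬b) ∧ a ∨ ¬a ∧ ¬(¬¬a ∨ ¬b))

¬¬(¬(¬¬a ∨ ¬b) ∧ a ∨ ¬a ∧ ¬(¬¬a ∨ ¬b))
= ¬¬¬(¬¬a ∨ ¬b)
= ¬(¬¬a ∨ ¬b)
= ¬a ∧ b

¬a ∧ b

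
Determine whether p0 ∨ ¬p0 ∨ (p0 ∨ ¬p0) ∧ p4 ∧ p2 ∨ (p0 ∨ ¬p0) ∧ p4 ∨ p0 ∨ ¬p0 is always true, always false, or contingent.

always true

p0 ∨ ¬p0 ∨ (p0 ∨ ¬p0) ∧ p4 ∧ p2 ∨ (p0 ∨ ¬p0) ∧ p4 ∨ p0 ∨ ¬p0
= p0 ∨ ¬p0 ∨ (p0 ∨ ¬p0) ∧ p4 ∨ p0 ∨ ¬p0
= p0 ∨ ¬p0 ∨ p0 ∨ ¬p0
= p0 ∨ ¬p0
= True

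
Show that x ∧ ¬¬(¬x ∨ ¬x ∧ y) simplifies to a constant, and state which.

x ∧ ¬¬(¬x ∨ ¬x ∧ y)
= x ∧ ¬¬¬x   (absorption)
= x ∧ ¬x   (double negation)
= False   (complement)

False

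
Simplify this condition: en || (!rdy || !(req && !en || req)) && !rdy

en || !rdy

en || (!rdy || !(req && !en || req)) && !rdy
= en || (!rdy || !req) && !rdy   [absorption]
= en || !rdy   [absorption]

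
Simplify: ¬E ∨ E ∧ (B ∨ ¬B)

True

¬E ∨ E ∧ (B ∨ ¬B)
= ¬E ∨ E   — complement / identity
= True   — complement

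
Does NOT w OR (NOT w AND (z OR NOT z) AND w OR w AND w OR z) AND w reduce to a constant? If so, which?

NOT w OR (NOT w AND (z OR NOT z) AND w OR w AND w OR z) AND w
= NOT w OR (NOT w AND w OR w AND w OR z) AND w
= NOT w OR (w OR z) AND w
= NOT w OR w
= TRUE

yes, True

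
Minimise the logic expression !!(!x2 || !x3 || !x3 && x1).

!!(!x2 || !x3 || !x3 && x1)
= !!(!x2 || !x3)
= !x2 || !x3

!x2 || !x3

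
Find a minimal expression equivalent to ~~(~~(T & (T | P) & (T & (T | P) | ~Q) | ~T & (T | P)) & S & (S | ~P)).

(T | P) & S

~~(~~(T & (T | P) & (T & (T | P) | ~Q) | ~T & (T | P)) & S & (S | ~P))
= ~~(~~(T & (T | P) | ~T & (T | P)) & S & (S | ~P))   (absorption)
= ~~(~~(T | P) & S & (S | ~P))   (distribution)
= ~~(T | P) & S & (S | ~P)   (double negation)
= ~~(T | P) & S   (absorption)
= (T | P) & S   (double negation)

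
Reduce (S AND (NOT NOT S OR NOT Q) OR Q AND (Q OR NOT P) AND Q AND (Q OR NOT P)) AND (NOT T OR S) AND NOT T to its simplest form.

(S AND (NOT NOT S OR NOT Q) OR Q AND (Q OR NOT P) AND Q AND (Q OR NOT P)) AND (NOT T OR S) AND NOT T
= (S AND (NOT NOT S OR NOT Q) OR Q AND (Q OR NOT P)) AND (NOT T OR S) AND NOT T   (idempotence)
= (S AND (NOT NOT S OR NOT Q) OR Q) AND (NOT T OR S) AND NOT T   (absorption)
= (S AND (S OR NOT Q) OR Q) AND (NOT T OR S) AND NOT T   (double negation)
= (S OR Q) AND (NOT T OR S) AND NOT T   (absorption)
= (S OR Q) AND NOT T   (absorption)

(S OR Q) AND NOT T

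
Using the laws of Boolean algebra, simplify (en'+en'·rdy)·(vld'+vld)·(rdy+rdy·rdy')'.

(en'+en'·rdy)·(vld'+vld)·(rdy+rdy·rdy')'
= (en'+en'·rdy)·(rdy+rdy·rdy')'
= (en'+en'·rdy)·rdy'
= en'·rdy'

en'·rdy'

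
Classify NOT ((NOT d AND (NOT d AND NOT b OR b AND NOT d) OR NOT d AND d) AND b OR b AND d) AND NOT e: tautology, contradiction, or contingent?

NOT ((NOT d AND (NOT d AND NOT b OR b AND NOT d) OR NOT d AND d) AND b OR b AND d) AND NOT e
= NOT ((NOT d AND NOT d OR NOT d AND d) AND b OR b AND d) AND NOT e
= NOT (NOT d AND b OR b AND d) AND NOT e
= NOT b AND NOT e
This depends on b, e, so it is not a constant.

contingent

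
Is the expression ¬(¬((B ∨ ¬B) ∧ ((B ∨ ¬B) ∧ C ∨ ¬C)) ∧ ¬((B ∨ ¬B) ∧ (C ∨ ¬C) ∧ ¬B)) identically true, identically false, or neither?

identically true

¬(¬((B ∨ ¬B) ∧ ((B ∨ ¬B) ∧ C ∨ ¬C)) ∧ ¬((B ∨ ¬B) ∧ (C ∨ ¬C) ∧ ¬B))
= (B ∨ ¬B) ∧ ((B ∨ ¬B) ∧ C ∨ ¬C) ∨ (B ∨ ¬B) ∧ (C ∨ ¬C) ∧ ¬B   — De Morgan
= (B ∨ ¬B) ∧ (C ∨ ¬C) ∨ (B ∨ ¬B) ∧ (C ∨ ¬C) ∧ ¬B   — complement / identity
= (B ∨ ¬B) ∧ (C ∨ ¬C)   — absorption
= C ∨ ¬C   — complement / identity
= True   — complement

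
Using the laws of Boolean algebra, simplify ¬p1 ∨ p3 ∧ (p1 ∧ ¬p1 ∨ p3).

¬p1 ∨ p3 ∧ (p1 ∧ ¬p1 ∨ p3)
= ¬p1 ∨ p3 ∧ p3
= ¬p1 ∨ p3

¬p1 ∨ p3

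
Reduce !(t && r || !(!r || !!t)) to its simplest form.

!r

!(t && r || !(!r || !!t))
= !(t && r || r && !t)   [De Morgan]
= !r   [distribution]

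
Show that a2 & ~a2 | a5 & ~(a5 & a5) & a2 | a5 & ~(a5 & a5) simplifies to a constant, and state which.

0

a2 & ~a2 | a5 & ~(a5 & a5) & a2 | a5 & ~(a5 & a5)
= a2 & ~a2 | a5 & ~(a5 & a5)   — absorption
= a2 & ~a2 | a5 & ~a5   — idempotence
= a2 & ~a2   — complement / identity
= 0   — complement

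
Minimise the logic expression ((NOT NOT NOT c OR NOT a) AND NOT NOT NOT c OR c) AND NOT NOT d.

d

((NOT NOT NOT c OR NOT a) AND NOT NOT NOT c OR c) AND NOT NOT d
= (NOT NOT NOT c OR c) AND NOT NOT d   (absorption)
= (NOT c OR c) AND NOT NOT d   (double negation)
= NOT NOT d   (complement / identity)
= d   (double negation)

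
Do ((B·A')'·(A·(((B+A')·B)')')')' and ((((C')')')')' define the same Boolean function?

E1: ((B·A')'·(A·(((B+A')·B)')')')'
    = ((B·A')'·(A·(B+A')·B)')'   [double negation]
    = B·A'+A·(B+A')·B   [De Morgan]
    = B·A'+A·B   [absorption]
    = B   [distribution]
E2: ((((C')')')')'
    = ((C')')'   [double negation]
    = C'   [double negation]
These differ: at A=0, B=0, C=0, E1 = 0 but E2 = 1.

No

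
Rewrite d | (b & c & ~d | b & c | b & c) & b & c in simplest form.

d | b & c

d | (b & c & ~d | b & c | b & c) & b & c
= d | (b & c | b & c) & b & c   — absorption
= d | b & c & b & c   — idempotence
= d | b & c   — idempotence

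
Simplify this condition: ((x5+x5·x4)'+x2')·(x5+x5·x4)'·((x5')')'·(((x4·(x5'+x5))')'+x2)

((x5+x5·x4)'+x2')·(x5+x5·x4)'·((x5')')'·(((x4·(x5'+x5))')'+x2)
= (x5+x5·x4)'·((x5')')'·(((x4·(x5'+x5))')'+x2)   — absorption
= x5'·((x5')')'·(((x4·(x5'+x5))')'+x2)   — absorption
= x5'·((x5')')'·(x4·(x5'+x5)+x2)   — double negation
= x5'·x5'·(x4·(x5'+x5)+x2)   — double negation
= x5'·(x4·(x5'+x5)+x2)   — idempotence
= x5'·(x4+x2)   — complement / identity

x5'·(x4+x2)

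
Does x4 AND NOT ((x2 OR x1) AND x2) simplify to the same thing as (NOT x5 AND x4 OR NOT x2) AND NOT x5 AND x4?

No

E1: x4 AND NOT ((x2 OR x1) AND x2)
    = x4 AND NOT x2   — absorption
E2: (NOT x5 AND x4 OR NOT x2) AND NOT x5 AND x4
    = NOT x5 AND x4   — absorption
These differ: at x1=0, x2=0, x4=1, x5=1, E1 = 1 but E2 = 0.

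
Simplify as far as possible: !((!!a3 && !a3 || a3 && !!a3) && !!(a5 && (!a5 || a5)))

!((!!a3 && !a3 || a3 && !!a3) && !!(a5 && (!a5 || a5)))
= !((!!a3 && !a3 || a3 && !!a3) && !!a5)
= !(!!a3 && !!a5)
= !a3 || !a5

!a3 || !a5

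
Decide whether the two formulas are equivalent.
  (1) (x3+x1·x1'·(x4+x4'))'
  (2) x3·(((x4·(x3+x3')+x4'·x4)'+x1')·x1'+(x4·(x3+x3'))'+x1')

E1: (x3+x1·x1'·(x4+x4'))'
    = (x3+x1·x1')'
    = x3'
E2: x3·(((x4·(x3+x3')+x4'·x4)'+x1')·x1'+(x4·(x3+x3'))'+x1')
    = x3·(((x4·(x3+x3'))'+x1')·x1'+(x4·(x3+x3'))'+x1')
    = x3·((x4·(x3+x3'))'+x1')
    = x3·(x4'+x1')
These differ: at x1=0, x3=0, x4=0, E1 = 1 but E2 = 0.

No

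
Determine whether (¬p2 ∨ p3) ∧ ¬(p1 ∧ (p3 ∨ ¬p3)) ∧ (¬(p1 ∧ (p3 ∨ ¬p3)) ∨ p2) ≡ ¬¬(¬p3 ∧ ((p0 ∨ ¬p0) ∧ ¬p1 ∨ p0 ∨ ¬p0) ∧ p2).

E1: (¬p2 ∨ p3) ∧ ¬(p1 ∧ (p3 ∨ ¬p3)) ∧ (¬(p1 ∧ (p3 ∨ ¬p3)) ∨ p2)
    = (¬p2 ∨ p3) ∧ ¬(p1 ∧ (p3 ∨ ¬p3))
    = (¬p2 ∨ p3) ∧ ¬p1
E2: ¬¬(¬p3 ∧ ((p0 ∨ ¬p0) ∧ ¬p1 ∨ p0 ∨ ¬p0) ∧ p2)
    = ¬¬(¬p3 ∧ (p0 ∨ ¬p0) ∧ p2)
    = ¬¬(¬p3 ∧ p2)
    = ¬p3 ∧ p2
These differ: at p0=0, p1=0, p2=0, p3=1, E1 = 1 but E2 = 0.

No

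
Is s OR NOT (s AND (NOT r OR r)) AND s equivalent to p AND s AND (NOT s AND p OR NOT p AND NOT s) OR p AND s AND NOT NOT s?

E1: s OR NOT (s AND (NOT r OR r)) AND s
    = s OR NOT s AND s   (complement / identity)
    = s   (complement / identity)
E2: p AND s AND (NOT s AND p OR NOT p AND NOT s) OR p AND s AND NOT NOT s
    = p AND s AND NOT s OR p AND s AND NOT NOT s   (distribution)
    = p AND s AND NOT s OR p AND s AND s   (double negation)
    = p AND s   (distribution)
These differ: at p=0, r=0, s=1, E1 = 1 but E2 = 0.

No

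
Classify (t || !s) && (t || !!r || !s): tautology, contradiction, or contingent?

(t || !s) && (t || !!r || !s)
= !s || t && (t || !!r)   — distribution
= !s || t && (t || r)   — double negation
= !s || t   — absorption
This depends on s, t, so it is not a constant.

contingent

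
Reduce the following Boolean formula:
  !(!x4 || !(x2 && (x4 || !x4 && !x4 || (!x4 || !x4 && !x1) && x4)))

!(!x4 || !(x2 && (x4 || !x4 && !x4 || (!x4 || !x4 && !x1) && x4)))
= !(!x4 || !(x2 && (x4 || !x4 && !x4 || !x4 && x4)))
= !(!x4 || !(x2 && (x4 || !x4)))
= !(!x4 || !x2)
= x4 && x2

x4 && x2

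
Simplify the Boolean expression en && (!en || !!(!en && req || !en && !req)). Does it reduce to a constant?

en && (!en || !!(!en && req || !en && !req))
= en && (!en || !!!en)   (distribution)
= en && (!en || !en)   (double negation)
= en && !en   (idempotence)
= false   (complement)

false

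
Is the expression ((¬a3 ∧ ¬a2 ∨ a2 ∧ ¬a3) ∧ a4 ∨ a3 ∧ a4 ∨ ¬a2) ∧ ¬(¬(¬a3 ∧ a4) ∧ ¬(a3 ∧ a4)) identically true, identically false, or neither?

neither

((¬a3 ∧ ¬a2 ∨ a2 ∧ ¬a3) ∧ a4 ∨ a3 ∧ a4 ∨ ¬a2) ∧ ¬(¬(¬a3 ∧ a4) ∧ ¬(a3 ∧ a4))
= ((¬a3 ∧ ¬a2 ∨ a2 ∧ ¬a3) ∧ a4 ∨ a3 ∧ a4 ∨ ¬a2) ∧ (¬a3 ∧ a4 ∨ a3 ∧ a4)
= (¬a3 ∧ a4 ∨ a3 ∧ a4 ∨ ¬a2) ∧ (¬a3 ∧ a4 ∨ a3 ∧ a4)
= ¬a3 ∧ a4 ∨ a3 ∧ a4
= a4
This depends on a4, so it is not a constant.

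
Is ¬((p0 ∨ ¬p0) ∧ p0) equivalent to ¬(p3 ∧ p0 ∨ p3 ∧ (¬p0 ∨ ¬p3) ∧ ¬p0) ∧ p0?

E1: ¬((p0 ∨ ¬p0) ∧ p0)
    = ¬p0   — complement / identity
E2: ¬(p3 ∧ p0 ∨ p3 ∧ (¬p0 ∨ ¬p3) ∧ ¬p0) ∧ p0
    = ¬(p3 ∧ p0 ∨ p3 ∧ ¬p0) ∧ p0   — absorption
    = ¬p3 ∧ p0   — distribution
These differ: at p0=0, p3=0, E1 = 1 but E2 = 0.

No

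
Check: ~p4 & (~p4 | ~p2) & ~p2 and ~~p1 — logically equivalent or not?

No

E1: ~p4 & (~p4 | ~p2) & ~p2
    = ~p4 & ~p2   [absorption]
E2: ~~p1
    = p1   [double negation]
These differ: at p1=1, p2=1, p4=0, E1 = 0 but E2 = 1.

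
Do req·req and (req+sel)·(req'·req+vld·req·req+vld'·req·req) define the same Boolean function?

E1: req·req
    = req   — idempotence
E2: (req+sel)·(req'·req+vld·req·req+vld'·req·req)
    = (req+sel)·(req'·req+req·req)   — distribution
    = (req+sel)·req   — distribution
    = req   — absorption
Both reduce to req, so they are equivalent.

Yes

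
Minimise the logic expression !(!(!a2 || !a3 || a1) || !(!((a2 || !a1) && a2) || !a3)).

!a2 || !a3

!(!(!a2 || !a3 || a1) || !(!((a2 || !a1) && a2) || !a3))
= (!a2 || !a3 || a1) && (!((a2 || !a1) && a2) || !a3)
= (!a2 || !a3 || a1) && (!a2 || !a3)
= !a2 || !a3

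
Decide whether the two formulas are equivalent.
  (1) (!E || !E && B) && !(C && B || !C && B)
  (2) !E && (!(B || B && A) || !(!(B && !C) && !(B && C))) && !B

E1: (!E || !E && B) && !(C && B || !C && B)
    = (!E || !E && B) && !B   (distribution)
    = !E && !B   (absorption)
E2: !E && (!(B || B && A) || !(!(B && !C) && !(B && C))) && !B
    = !E && (!(B || B && A) || B && !C || B && C) && !B   (De Morgan)
    = !E && (!B || B && !C || B && C) && !B   (absorption)
    = !E && (!B || B) && !B   (distribution)
    = !E && !B   (complement / identity)
Both reduce to !E && !B, so they are equivalent.

Yes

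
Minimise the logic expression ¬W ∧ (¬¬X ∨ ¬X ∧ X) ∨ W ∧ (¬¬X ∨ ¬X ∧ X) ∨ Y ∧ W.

X ∨ Y ∧ W

¬W ∧ (¬¬X ∨ ¬X ∧ X) ∨ W ∧ (¬¬X ∨ ¬X ∧ X) ∨ Y ∧ W
= ¬¬X ∨ ¬X ∧ X ∨ Y ∧ W   (distribution)
= ¬¬X ∨ Y ∧ W   (complement / identity)
= X ∨ Y ∧ W   (double negation)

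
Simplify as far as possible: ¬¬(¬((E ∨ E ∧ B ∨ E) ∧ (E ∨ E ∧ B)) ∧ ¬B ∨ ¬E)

¬E

¬¬(¬((E ∨ E ∧ B ∨ E) ∧ (E ∨ E ∧ B)) ∧ ¬B ∨ ¬E)
= ¬¬(¬(E ∨ E ∧ B) ∧ ¬B ∨ ¬E)
= ¬¬(¬E ∧ ¬B ∨ ¬E)
= ¬¬¬E
= ¬E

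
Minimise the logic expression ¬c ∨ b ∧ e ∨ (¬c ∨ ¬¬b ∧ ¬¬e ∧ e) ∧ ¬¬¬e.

¬c ∨ b ∧ e ∨ (¬c ∨ ¬¬b ∧ ¬¬e ∧ e) ∧ ¬¬¬e
= ¬c ∨ b ∧ e ∨ (¬c ∨ ¬¬b ∧ e ∧ e) ∧ ¬¬¬e   — double negation
= ¬c ∨ b ∧ e ∨ (¬c ∨ b ∧ e ∧ e) ∧ ¬¬¬e   — double negation
= ¬c ∨ b ∧ e ∨ (¬c ∨ b ∧ e ∧ e) ∧ ¬e   — double negation
= ¬c ∨ b ∧ e ∨ (¬c ∨ b ∧ e) ∧ ¬e   — idempotence
= ¬c ∨ b ∧ e   — absorption

¬c ∨ b ∧ e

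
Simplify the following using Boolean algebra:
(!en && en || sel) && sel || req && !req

(!en && en || sel) && sel || req && !req
= (!en && en || sel) && sel
= sel && sel
= sel

sel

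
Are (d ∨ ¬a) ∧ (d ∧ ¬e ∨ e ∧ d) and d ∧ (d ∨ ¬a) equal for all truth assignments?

E1: (d ∨ ¬a) ∧ (d ∧ ¬e ∨ e ∧ d)
    = (d ∨ ¬a) ∧ d   [distribution]
    = d   [absorption]
E2: d ∧ (d ∨ ¬a)
    = d   [absorption]
Both reduce to d, so they are equivalent.

Yes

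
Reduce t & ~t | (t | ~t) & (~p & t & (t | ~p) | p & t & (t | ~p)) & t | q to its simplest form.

t & ~t | (t | ~t) & (~p & t & (t | ~p) | p & t & (t | ~p)) & t | q
= t & ~t | (t | ~t) & t & (t | ~p) & t | q   — distribution
= t & ~t | t & (t | ~p) & t | q   — complement / identity
= t & ~t | t & t | q   — absorption
= t | q   — distribution

t | q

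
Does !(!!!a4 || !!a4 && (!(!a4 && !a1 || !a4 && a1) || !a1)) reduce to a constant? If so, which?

yes, False

!(!!!a4 || !!a4 && (!(!a4 && !a1 || !a4 && a1) || !a1))
= !(!!!a4 || !!a4 && (!!a4 || !a1))
= !(!!!a4 || !!a4)
= !!a4 && !a4
= a4 && !a4
= false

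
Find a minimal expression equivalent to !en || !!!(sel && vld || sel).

!en || !sel

!en || !!!(sel && vld || sel)
= !en || !(sel && vld || sel)   — double negation
= !en || !sel   — absorption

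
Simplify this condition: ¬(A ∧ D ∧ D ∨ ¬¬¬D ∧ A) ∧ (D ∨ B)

¬(A ∧ D ∧ D ∨ ¬¬¬D ∧ A) ∧ (D ∨ B)
= ¬(A ∧ D ∧ D ∨ ¬D ∧ A) ∧ (D ∨ B)   (double negation)
= ¬(A ∧ D ∨ ¬D ∧ A) ∧ (D ∨ B)   (idempotence)
= ¬A ∧ (D ∨ B)   (distribution)

¬A ∧ (D ∨ B)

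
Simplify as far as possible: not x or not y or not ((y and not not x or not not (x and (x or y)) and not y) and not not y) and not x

not x or not y

not x or not y or not ((y and not not x or not not (x and (x or y)) and not y) and not not y) and not x
= not x or not y or not ((y and not not x or not not x and not y) and not not y) and not x   (absorption)
= not x or not y or not (not not x and not not y) and not x   (distribution)
= not x or not y or (not x or not y) and not x   (De Morgan)
= not x or not y   (absorption)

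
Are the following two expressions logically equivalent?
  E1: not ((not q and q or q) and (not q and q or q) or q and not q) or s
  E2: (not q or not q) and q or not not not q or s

E1: not ((not q and q or q) and (not q and q or q) or q and not q) or s
    = not (not q and q or q and q or q and not q) or s   — distribution
    = not (q or q and not q) or s   — distribution
    = not q or s   — complement / identity
E2: (not q or not q) and q or not not not q or s
    = not q and q or not not not q or s   — idempotence
    = not q and q or not q or s   — double negation
    = not q or s   — complement / identity
Both reduce to not q or s, so they are equivalent.

Yes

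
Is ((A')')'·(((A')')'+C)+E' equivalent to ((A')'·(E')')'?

Yes

E1: ((A')')'·(((A')')'+C)+E'
    = ((A')')'+E'
    = A'+E'
E2: ((A')'·(E')')'
    = A'+E'
Both reduce to A'+E', so they are equivalent.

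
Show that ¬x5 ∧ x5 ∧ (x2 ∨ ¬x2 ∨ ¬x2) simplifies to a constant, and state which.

¬x5 ∧ x5 ∧ (x2 ∨ ¬x2 ∨ ¬x2)
= ¬x5 ∧ x5 ∧ (x2 ∨ ¬x2)   [idempotence]
= ¬x5 ∧ x5   [complement / identity]
= False   [complement]

False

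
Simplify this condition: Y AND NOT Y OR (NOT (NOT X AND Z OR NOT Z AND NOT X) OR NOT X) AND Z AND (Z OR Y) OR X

Y AND NOT Y OR (NOT (NOT X AND Z OR NOT Z AND NOT X) OR NOT X) AND Z AND (Z OR Y) OR X
= (NOT (NOT X AND Z OR NOT Z AND NOT X) OR NOT X) AND Z AND (Z OR Y) OR X   — complement / identity
= (NOT NOT X OR NOT X) AND Z AND (Z OR Y) OR X   — distribution
= (X OR NOT X) AND Z AND (Z OR Y) OR X   — double negation
= Z AND (Z OR Y) OR X   — complement / identity
= Z OR X   — absorption

Z OR X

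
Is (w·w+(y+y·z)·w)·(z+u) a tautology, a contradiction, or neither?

(w·w+(y+y·z)·w)·(z+u)
= (w·w+y·w)·(z+u)   [absorption]
= (w+y)·w·(z+u)   [distribution]
= w·(z+u)   [absorption]
This depends on u, w, z, so it is not a constant.

neither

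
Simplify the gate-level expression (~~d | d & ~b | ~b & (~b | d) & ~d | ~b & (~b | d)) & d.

d

(~~d | d & ~b | ~b & (~b | d) & ~d | ~b & (~b | d)) & d
= (~~d | d & ~b | ~b & (~b | d)) & d
= (~~d | d & ~b | ~b) & d
= (d | d & ~b | ~b) & d
= (d | ~b) & d
= d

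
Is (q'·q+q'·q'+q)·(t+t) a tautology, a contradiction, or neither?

neither

(q'·q+q'·q'+q)·(t+t)
= (q'+q)·(t+t)   — distribution
= (q'+q)·t   — idempotence
= t   — complement / identity
This depends on t, so it is not a constant.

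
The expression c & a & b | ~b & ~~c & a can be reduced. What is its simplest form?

c & a

c & a & b | ~b & ~~c & a
= c & a & b | ~b & c & a   [double negation]
= c & a   [distribution]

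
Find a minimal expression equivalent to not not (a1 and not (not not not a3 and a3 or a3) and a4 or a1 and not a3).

not not (a1 and not (not not not a3 and a3 or a3) and a4 or a1 and not a3)
= not not (a1 and not (not a3 and a3 or a3) and a4 or a1 and not a3)
= not not (a1 and not a3 and a4 or a1 and not a3)
= not not (a1 and not a3)
= a1 and not a3

a1 and not a3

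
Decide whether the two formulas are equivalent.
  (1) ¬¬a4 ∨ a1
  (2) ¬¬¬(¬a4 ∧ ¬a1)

Yes

E1: ¬¬a4 ∨ a1
    = a4 ∨ a1
E2: ¬¬¬(¬a4 ∧ ¬a1)
    = ¬¬(a4 ∨ a1)
    = a4 ∨ a1
Both reduce to a4 ∨ a1, so they are equivalent.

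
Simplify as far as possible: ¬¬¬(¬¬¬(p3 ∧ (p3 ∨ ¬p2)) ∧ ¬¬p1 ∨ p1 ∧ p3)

¬p1

¬¬¬(¬¬¬(p3 ∧ (p3 ∨ ¬p2)) ∧ ¬¬p1 ∨ p1 ∧ p3)
= ¬¬¬(¬¬¬p3 ∧ ¬¬p1 ∨ p1 ∧ p3)   — absorption
= ¬¬¬(¬¬¬p3 ∧ p1 ∨ p1 ∧ p3)   — double negation
= ¬¬¬(¬p3 ∧ p1 ∨ p1 ∧ p3)   — double negation
= ¬¬¬p1   — distribution
= ¬p1   — double negation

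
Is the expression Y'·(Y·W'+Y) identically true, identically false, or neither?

Y'·(Y·W'+Y)
= Y'·Y   — absorption
= 0   — complement

identically false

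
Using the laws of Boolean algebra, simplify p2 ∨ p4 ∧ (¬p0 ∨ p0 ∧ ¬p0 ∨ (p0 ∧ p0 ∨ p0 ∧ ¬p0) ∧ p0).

p2 ∨ p4 ∧ (¬p0 ∨ p0 ∧ ¬p0 ∨ (p0 ∧ p0 ∨ p0 ∧ ¬p0) ∧ p0)
= p2 ∨ p4 ∧ (¬p0 ∨ p0 ∧ ¬p0 ∨ p0 ∧ p0)   [distribution]
= p2 ∨ p4 ∧ (¬p0 ∨ p0)   [distribution]
= p2 ∨ p4   [complement / identity]

p2 ∨ p4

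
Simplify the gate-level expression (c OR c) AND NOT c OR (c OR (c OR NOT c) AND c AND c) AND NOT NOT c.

c

(c OR c) AND NOT c OR (c OR (c OR NOT c) AND c AND c) AND NOT NOT c
= (c OR c) AND NOT c OR (c OR c AND c) AND NOT NOT c   (complement / identity)
= (c OR c) AND NOT c OR (c OR c) AND NOT NOT c   (idempotence)
= (c OR c) AND NOT c OR (c OR c) AND c   (double negation)
= c OR c   (distribution)
= c   (idempotence)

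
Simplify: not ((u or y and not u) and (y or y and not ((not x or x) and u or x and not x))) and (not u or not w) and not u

not ((u or y and not u) and (y or y and not ((not x or x) and u or x and not x))) and (not u or not w) and not u
= not ((u or y and not u) and (y or y and not (u or x and not x))) and (not u or not w) and not u
= not ((u or y and not u) and (y or y and not u)) and (not u or not w) and not u
= not ((u or y and not u) and (y or y and not u)) and not u
= not (u and y or y and not u) and not u
= not y and not u

not y and not u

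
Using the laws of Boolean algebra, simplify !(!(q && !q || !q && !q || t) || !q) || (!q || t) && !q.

!q || t

!(!(q && !q || !q && !q || t) || !q) || (!q || t) && !q
= !(!(!q || t) || !q) || (!q || t) && !q   — distribution
= (!q || t) && q || (!q || t) && !q   — De Morgan
= !q || t   — distribution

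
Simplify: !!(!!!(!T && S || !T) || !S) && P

!!(!!!(!T && S || !T) || !S) && P
= (!!!(!T && S || !T) || !S) && P   (double negation)
= (!!!!T || !S) && P   (absorption)
= (!!T || !S) && P   (double negation)
= (T || !S) && P   (double negation)

(T || !S) && P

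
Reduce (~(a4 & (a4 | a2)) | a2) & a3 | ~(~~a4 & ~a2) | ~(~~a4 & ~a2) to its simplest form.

~a4 | a2

(~(a4 & (a4 | a2)) | a2) & a3 | ~(~~a4 & ~a2) | ~(~~a4 & ~a2)
= (~(a4 & (a4 | a2)) | a2) & a3 | ~(~~a4 & ~a2)
= (~(a4 & (a4 | a2)) | a2) & a3 | ~a4 | a2
= (~a4 | a2) & a3 | ~a4 | a2
= ~a4 | a2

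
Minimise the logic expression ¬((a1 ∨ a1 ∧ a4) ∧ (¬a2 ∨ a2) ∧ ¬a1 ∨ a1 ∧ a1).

¬a1

¬((a1 ∨ a1 ∧ a4) ∧ (¬a2 ∨ a2) ∧ ¬a1 ∨ a1 ∧ a1)
= ¬(a1 ∧ (¬a2 ∨ a2) ∧ ¬a1 ∨ a1 ∧ a1)
= ¬(a1 ∧ ¬a1 ∨ a1 ∧ a1)
= ¬a1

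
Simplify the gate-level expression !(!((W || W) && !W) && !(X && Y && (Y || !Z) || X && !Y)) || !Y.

!(!((W || W) && !W) && !(X && Y && (Y || !Z) || X && !Y)) || !Y
= !(!((W || W) && !W) && !(X && Y || X && !Y)) || !Y
= !(!((W || W) && !W) && !X) || !Y
= (W || W) && !W || X || !Y
= W && !W || X || !Y
= X || !Y

X || !Y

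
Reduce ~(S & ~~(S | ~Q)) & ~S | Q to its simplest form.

~(S & ~~(S | ~Q)) & ~S | Q
= ~(S & (S | ~Q)) & ~S | Q   [double negation]
= ~S & ~S | Q   [absorption]
= ~S | Q   [idempotence]

~S | Q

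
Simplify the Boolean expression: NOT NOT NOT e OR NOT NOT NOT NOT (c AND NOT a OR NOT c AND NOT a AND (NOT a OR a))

NOT NOT NOT e OR NOT NOT NOT NOT (c AND NOT a OR NOT c AND NOT a AND (NOT a OR a))
= NOT e OR NOT NOT NOT NOT (c AND NOT a OR NOT c AND NOT a AND (NOT a OR a))   [double negation]
= NOT e OR NOT NOT NOT NOT (c AND NOT a OR NOT c AND NOT a)   [complement / identity]
= NOT e OR NOT NOT NOT NOT NOT a   [distribution]
= NOT e OR NOT NOT NOT a   [double negation]
= NOT e OR NOT a   [double negation]

NOT e OR NOT a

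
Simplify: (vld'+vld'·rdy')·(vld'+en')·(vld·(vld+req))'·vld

0

(vld'+vld'·rdy')·(vld'+en')·(vld·(vld+req))'·vld
= (vld'+vld'·rdy')·(vld'+en')·vld'·vld
= vld'·(vld'+en')·vld'·vld
= vld'·vld'·vld
= vld'·vld
= 0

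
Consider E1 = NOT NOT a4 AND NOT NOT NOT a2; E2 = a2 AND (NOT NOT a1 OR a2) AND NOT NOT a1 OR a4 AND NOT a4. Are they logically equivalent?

E1: NOT NOT a4 AND NOT NOT NOT a2
    = a4 AND NOT NOT NOT a2   [double negation]
    = a4 AND NOT a2   [double negation]
E2: a2 AND (NOT NOT a1 OR a2) AND NOT NOT a1 OR a4 AND NOT a4
    = a2 AND NOT NOT a1 OR a4 AND NOT a4   [absorption]
    = a2 AND a1 OR a4 AND NOT a4   [double negation]
    = a2 AND a1   [complement / identity]
These differ: at a1=1, a2=1, a4=1, E1 = 0 but E2 = 1.

No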